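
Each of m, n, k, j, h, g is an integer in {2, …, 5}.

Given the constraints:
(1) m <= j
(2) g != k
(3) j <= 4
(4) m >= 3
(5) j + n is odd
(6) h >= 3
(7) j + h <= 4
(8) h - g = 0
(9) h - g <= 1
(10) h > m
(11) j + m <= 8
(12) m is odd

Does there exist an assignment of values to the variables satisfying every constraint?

From constraints 1 and 4: j ≥ m ≥ 3. From constraint 6: h ≥ 3. Hence j + h ≥ 6. But constraint 7 requires j + h ≤ 4, and 4 < 6. Contradiction.

Unsatisfiable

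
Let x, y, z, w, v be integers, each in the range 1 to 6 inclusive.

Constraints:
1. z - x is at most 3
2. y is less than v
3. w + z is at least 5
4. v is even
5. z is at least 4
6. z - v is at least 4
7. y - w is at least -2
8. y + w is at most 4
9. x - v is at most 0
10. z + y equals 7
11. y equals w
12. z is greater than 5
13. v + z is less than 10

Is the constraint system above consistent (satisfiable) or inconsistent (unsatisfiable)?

Unsatisfiable

Constraints 1, 6, and 9 give z − v ≥ 4, v − x ≥ 0, x − z ≥ -3.
Adding all 3 inequalities: the left sides telescope to 0, and the right sides sum to 4 + 0 + (-3) = 1. So 0 ≥ 1, which is false.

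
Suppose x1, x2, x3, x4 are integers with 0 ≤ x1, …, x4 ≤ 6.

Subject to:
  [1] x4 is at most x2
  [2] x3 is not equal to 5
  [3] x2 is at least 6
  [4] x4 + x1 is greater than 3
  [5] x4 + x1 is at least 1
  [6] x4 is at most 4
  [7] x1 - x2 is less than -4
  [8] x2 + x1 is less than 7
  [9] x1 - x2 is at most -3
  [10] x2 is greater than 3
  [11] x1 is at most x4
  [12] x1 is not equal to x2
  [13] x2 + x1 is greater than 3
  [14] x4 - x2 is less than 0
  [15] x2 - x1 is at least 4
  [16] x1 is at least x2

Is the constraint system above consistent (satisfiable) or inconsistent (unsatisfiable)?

From constraints 3 and 16: x1 ≥ x2 and x2 ≥ 6, so x1 ≥ 6. From constraints 6 and 11: x1 ≤ x4 and x4 ≤ 4, so x1 ≤ 4. But 4 < 6, so no value of x1 works.

Unsatisfiable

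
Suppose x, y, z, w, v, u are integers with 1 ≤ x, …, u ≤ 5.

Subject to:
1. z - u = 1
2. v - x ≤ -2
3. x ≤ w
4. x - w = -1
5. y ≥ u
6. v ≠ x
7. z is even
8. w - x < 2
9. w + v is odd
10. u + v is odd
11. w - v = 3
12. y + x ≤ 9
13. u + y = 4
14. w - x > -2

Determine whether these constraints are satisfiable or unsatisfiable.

Satisfiable

Try x = 4, y = 3, z = 2, w = 5, v = 2, u = 1.
Check constraint 1: z - u = 1; constraint 2: v - x = -2; constraint 4: x - w = -1. The remaining constraints are straightforward to verify.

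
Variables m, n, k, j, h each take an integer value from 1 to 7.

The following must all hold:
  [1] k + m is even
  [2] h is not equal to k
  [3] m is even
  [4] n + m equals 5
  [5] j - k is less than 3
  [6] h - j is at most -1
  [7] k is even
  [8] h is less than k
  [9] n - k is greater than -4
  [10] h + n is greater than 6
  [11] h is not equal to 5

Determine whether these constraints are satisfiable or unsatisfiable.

Satisfiable

One satisfying assignment is m = 2, n = 3, k = 6, j = 6, h = 4.
For the less obvious constraints — constraint 4: n + m = 5; constraint 5: j - k = 0 — and the others hold by inspection.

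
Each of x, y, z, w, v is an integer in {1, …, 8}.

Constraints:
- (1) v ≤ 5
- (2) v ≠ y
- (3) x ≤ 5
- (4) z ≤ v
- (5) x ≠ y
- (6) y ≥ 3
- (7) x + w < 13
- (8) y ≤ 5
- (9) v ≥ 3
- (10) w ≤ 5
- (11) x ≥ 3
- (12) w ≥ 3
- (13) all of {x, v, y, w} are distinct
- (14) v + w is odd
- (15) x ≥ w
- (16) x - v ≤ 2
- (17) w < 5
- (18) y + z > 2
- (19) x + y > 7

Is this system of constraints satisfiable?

Unsatisfiable

Constraints 1, 3, 6, 8, 9, 10, 11, and 12 confine each of x, v, y, w to the 3 values {3, …, 5}.
Constraint 13 requires all 4 of them to be distinct, but only 3 values are available — impossible by the pigeonhole principle.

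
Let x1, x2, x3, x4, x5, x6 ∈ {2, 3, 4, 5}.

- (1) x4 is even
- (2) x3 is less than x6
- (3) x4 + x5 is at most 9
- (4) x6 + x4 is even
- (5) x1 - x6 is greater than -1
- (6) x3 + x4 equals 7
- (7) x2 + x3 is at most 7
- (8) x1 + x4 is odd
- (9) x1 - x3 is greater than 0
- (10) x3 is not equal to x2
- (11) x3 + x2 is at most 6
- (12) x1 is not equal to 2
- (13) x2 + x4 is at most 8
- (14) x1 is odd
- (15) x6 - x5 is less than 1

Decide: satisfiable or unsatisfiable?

The assignment x1 = 5, x2 = 2, x3 = 3, x4 = 4, x5 = 4, x6 = 4 works:
  constraint 3 holds since x4 + x5 = 8.
  constraint 5 holds since x1 - x6 = 1.
The rest check out directly.

Satisfiable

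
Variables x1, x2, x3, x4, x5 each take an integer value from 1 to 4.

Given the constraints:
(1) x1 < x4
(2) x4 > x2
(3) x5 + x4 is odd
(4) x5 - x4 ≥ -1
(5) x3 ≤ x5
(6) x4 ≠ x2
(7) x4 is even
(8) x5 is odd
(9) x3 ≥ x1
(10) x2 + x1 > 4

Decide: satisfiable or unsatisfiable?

Satisfiable

One satisfying assignment is x1 = 2, x2 = 3, x3 = 3, x4 = 4, x5 = 3.
For the less obvious constraints — constraint 3: x5 + x4 = 7 is odd; constraint 4: x5 - x4 = -1; constraint 10: x2 + x1 = 5 — and the others hold by inspection.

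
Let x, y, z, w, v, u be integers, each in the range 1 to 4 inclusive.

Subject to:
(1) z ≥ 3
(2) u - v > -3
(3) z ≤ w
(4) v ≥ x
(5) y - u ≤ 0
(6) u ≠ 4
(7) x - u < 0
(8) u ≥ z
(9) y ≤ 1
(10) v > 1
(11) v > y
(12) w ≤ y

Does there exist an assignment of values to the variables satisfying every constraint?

Unsatisfiable

From constraints 1 and 3: w ≥ z and z ≥ 3, so w ≥ 3. From constraints 9 and 12: w ≤ y and y ≤ 1, so w ≤ 1. But 1 < 3, so no value of w works.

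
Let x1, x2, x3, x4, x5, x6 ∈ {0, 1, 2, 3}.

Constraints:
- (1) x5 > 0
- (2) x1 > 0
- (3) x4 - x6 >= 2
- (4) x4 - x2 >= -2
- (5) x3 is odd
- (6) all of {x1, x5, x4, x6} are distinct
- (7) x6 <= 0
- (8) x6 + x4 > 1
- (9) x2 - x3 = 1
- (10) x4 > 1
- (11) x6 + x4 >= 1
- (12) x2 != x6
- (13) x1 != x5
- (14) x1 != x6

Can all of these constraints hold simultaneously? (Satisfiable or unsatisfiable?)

Setting (x1, x2, x3, x4, x5, x6) = (1, 2, 1, 3, 2, 0) satisfies everything: constraint 3: x4 - x6 = 3; constraint 4: x4 - x2 = 1; constraint 8: x6 + x4 = 3, and the others follow.

Satisfiable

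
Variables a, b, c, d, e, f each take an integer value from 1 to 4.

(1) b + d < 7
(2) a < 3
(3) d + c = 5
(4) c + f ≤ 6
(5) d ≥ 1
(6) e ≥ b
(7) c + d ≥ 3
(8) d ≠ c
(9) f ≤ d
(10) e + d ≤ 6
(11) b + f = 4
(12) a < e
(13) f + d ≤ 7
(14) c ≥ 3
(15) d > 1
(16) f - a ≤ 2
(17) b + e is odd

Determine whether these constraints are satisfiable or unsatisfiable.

Setting (a, b, c, d, e, f) = (2, 2, 3, 2, 3, 2) satisfies everything: constraint 1: b + d = 4; constraint 3: d + c = 5, and the others follow.

Satisfiable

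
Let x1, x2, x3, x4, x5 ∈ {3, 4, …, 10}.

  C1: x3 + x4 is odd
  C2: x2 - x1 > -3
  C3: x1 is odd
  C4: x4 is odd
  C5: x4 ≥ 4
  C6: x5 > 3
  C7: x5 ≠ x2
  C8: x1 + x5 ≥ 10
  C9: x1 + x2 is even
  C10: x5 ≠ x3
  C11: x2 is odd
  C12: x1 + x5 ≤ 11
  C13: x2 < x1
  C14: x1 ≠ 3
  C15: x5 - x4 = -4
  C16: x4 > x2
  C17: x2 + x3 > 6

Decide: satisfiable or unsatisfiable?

Satisfiable

One satisfying assignment is x1 = 5, x2 = 3, x3 = 6, x4 = 9, x5 = 5.
For the less obvious constraints — constraint 2: x2 - x1 = -2; constraint 8: x1 + x5 = 10 — and the others hold by inspection.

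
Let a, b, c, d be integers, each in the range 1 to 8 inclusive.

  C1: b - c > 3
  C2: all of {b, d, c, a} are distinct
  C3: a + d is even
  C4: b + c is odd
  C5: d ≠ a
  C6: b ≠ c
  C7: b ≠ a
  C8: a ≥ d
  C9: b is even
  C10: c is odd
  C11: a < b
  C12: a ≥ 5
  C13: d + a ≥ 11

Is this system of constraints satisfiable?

Take a = 7, b = 8, c = 3, d = 5. Then constraint 1: b - c = 5; constraint 13: d + a = 12, and every other listed constraint is also met.

Satisfiable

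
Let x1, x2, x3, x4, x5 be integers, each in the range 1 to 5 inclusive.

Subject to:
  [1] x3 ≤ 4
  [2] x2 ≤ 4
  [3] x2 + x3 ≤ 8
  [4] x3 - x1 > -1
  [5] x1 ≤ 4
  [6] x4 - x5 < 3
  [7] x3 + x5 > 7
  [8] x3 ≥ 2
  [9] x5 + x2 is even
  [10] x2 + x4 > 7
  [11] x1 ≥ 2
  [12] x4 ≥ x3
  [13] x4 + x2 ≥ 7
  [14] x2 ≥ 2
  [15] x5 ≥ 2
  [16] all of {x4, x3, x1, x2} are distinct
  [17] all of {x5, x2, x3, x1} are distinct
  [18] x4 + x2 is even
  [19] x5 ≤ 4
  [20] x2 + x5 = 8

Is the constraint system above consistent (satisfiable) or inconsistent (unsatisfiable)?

Constraints 1, 2, 5, 8, 11, 14, 15, and 19 confine each of x5, x2, x3, x1 to the 3 values {2, …, 4}.
Constraint 17 requires all 4 of them to be distinct, but only 3 values are available — impossible by the pigeonhole principle.

Unsatisfiable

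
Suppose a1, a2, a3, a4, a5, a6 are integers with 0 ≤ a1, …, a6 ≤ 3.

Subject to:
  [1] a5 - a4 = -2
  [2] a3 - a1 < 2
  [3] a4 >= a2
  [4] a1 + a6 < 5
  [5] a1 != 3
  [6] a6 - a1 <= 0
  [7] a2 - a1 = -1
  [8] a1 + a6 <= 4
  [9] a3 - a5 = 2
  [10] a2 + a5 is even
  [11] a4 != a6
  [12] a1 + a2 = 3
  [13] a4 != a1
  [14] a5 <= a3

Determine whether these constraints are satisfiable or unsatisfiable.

Satisfiable

The assignment a1 = 2, a2 = 1, a3 = 3, a4 = 3, a5 = 1, a6 = 2 works:
  constraint 1 holds since a5 - a4 = -2.
  constraint 2 holds since a3 - a1 = 1.
The rest check out directly.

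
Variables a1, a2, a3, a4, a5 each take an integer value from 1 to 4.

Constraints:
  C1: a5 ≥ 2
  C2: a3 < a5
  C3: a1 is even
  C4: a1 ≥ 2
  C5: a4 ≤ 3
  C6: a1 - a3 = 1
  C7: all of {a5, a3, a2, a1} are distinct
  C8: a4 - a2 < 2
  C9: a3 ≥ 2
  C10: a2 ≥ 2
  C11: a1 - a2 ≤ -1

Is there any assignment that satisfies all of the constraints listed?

Unsatisfiable

Constraints 1, 4, 9, and 10 confine each of a5, a3, a2, a1 to the 3 values {2, …, 4} (the domain already gives each ≤ 4).
Constraint 7 requires all 4 of them to be distinct, but only 3 values are available — impossible by the pigeonhole principle.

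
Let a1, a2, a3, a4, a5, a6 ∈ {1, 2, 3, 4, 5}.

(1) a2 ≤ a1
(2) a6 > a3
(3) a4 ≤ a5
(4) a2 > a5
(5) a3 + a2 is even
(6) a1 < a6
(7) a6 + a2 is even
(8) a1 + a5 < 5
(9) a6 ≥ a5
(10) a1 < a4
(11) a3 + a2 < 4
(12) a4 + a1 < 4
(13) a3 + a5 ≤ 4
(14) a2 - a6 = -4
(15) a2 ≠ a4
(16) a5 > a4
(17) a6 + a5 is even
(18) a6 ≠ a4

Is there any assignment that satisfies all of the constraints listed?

Unsatisfiable

Constraints 1, 4, 10, and 16 give a4 < a5, a5 < a2, a2 ≤ a1, a1 < a4. Chaining: a4 < a5 < a2 ≤ a1 < a4, which forces a4 < a4 — impossible.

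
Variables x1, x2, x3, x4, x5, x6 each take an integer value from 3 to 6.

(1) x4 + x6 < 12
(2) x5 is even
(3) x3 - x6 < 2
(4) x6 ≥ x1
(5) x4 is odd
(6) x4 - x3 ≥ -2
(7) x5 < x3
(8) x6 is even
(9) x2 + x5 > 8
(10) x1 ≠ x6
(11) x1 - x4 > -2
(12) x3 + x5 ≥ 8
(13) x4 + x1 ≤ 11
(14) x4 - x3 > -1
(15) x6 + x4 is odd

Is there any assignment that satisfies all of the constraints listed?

Satisfiable

Try x1 = 5, x2 = 5, x3 = 5, x4 = 5, x5 = 4, x6 = 6.
Check constraint 1: x4 + x6 = 11; constraint 3: x3 - x6 = -1. The remaining constraints are straightforward to verify.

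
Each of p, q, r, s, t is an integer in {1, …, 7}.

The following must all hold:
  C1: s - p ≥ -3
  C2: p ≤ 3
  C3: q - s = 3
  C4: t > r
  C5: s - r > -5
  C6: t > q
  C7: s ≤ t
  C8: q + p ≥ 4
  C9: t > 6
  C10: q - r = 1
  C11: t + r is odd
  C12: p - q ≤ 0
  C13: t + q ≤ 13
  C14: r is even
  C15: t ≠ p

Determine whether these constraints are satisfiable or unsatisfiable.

Satisfiable

The assignment p = 2, q = 5, r = 4, s = 2, t = 7 works:
  constraint 1 holds since s - p = 0.
  constraint 3 holds since q - s = 3.
  constraint 5 holds since s - r = -2.
The rest check out directly.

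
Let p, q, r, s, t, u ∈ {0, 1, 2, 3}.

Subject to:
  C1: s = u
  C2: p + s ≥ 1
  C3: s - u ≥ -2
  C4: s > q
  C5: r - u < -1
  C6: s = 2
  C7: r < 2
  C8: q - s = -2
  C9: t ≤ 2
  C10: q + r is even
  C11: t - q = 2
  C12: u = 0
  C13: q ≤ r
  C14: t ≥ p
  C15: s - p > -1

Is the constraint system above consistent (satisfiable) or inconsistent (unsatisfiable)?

Constraint 6 fixes s = 2 and constraint 12 fixes u = 0, but constraint 1 requires s = u. Since 2 ≠ 0, contradiction.

Unsatisfiable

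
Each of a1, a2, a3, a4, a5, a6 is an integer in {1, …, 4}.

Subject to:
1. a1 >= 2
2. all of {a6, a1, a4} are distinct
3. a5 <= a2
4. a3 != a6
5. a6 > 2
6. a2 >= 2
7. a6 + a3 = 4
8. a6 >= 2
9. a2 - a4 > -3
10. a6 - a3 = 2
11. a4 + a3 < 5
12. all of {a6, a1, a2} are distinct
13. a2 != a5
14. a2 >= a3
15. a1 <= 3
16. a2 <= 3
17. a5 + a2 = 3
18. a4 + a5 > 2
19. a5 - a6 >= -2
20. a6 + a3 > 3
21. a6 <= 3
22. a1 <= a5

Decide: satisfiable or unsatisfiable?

Unsatisfiable

Constraints 1, 6, 8, 15, 16, and 21 confine each of a6, a1, a2 to the 2 values {2, 3}.
Constraint 12 requires all 3 of them to be distinct, but only 2 values are available — impossible by the pigeonhole principle.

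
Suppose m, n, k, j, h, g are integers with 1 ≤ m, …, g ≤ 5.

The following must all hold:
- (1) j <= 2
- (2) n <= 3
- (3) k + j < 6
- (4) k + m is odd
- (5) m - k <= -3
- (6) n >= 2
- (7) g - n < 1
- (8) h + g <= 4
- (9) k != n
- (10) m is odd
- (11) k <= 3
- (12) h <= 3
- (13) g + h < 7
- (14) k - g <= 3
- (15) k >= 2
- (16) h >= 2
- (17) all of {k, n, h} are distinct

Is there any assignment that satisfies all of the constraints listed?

Unsatisfiable

Constraints 2, 6, 11, 12, 15, and 16 confine each of k, n, h to the 2 values {2, 3}.
Constraint 17 requires all 3 of them to be distinct, but only 2 values are available — impossible by the pigeonhole principle.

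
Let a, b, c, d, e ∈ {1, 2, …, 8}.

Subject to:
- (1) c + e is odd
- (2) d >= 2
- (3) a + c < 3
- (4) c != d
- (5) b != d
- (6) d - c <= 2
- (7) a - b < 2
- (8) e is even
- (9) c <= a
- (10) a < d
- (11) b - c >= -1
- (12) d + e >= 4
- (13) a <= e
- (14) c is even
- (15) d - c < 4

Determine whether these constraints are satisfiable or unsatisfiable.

Constraint 14 makes c even and constraint 8 makes e even, so c + e must be even. Constraint 1 says c + e is odd — contradiction.

Unsatisfiable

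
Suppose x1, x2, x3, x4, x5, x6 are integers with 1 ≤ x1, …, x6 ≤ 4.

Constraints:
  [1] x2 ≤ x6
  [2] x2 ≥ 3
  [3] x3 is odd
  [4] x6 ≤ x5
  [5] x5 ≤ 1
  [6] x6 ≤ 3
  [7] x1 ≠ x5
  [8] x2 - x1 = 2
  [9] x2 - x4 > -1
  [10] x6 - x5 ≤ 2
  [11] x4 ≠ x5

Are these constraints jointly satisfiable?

Unsatisfiable

From constraints 1 and 2: x6 ≥ x2 and x2 ≥ 3, so x6 ≥ 3. From constraints 4 and 5: x6 ≤ x5 and x5 ≤ 1, so x6 ≤ 1. But 1 < 3, so no value of x6 works.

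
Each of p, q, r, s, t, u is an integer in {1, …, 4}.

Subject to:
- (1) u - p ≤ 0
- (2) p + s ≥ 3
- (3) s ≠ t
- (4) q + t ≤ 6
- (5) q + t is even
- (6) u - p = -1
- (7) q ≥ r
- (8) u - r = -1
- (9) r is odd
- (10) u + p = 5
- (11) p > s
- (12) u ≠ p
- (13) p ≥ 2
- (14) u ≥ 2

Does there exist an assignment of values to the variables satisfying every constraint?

Satisfiable

The assignment p = 3, q = 4, r = 3, s = 1, t = 2, u = 2 works:
  constraint 1 holds since u - p = -1.
  constraint 2 holds since p + s = 4.
The rest check out directly.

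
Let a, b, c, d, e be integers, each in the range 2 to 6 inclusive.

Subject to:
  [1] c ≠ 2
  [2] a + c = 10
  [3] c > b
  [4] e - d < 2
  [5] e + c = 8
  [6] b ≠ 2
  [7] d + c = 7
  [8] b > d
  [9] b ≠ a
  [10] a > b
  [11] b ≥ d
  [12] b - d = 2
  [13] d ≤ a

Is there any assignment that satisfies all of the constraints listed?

Satisfiable

Take a = 5, b = 4, c = 5, d = 2, e = 3. Then constraint 2: a + c = 10; constraint 4: e - d = 1, and every other listed constraint is also met.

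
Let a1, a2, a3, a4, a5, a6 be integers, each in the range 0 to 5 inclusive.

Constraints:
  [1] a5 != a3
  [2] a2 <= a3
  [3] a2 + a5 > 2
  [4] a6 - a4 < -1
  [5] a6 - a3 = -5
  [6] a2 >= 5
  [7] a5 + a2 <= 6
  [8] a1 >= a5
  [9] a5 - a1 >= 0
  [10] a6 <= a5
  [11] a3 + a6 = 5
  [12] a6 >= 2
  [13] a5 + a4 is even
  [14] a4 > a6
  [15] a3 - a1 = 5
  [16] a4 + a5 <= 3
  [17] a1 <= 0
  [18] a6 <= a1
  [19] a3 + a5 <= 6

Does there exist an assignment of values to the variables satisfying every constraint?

From constraints 2 and 6: a3 ≥ a2 ≥ 5. From constraints 10 and 12: a5 ≥ a6 ≥ 2. Hence a3 + a5 ≥ 7. But constraint 19 requires a3 + a5 ≤ 6, and 6 < 7. Contradiction.

Unsatisfiable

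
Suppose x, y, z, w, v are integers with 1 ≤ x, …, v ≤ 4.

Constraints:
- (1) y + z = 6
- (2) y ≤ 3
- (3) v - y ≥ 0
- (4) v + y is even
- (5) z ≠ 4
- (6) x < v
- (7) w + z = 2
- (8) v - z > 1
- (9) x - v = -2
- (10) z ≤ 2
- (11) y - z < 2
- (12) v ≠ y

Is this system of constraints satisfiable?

From constraint 2: y ≤ 3. From constraint 10: z ≤ 2. Hence y + z ≤ 5. But constraint 1 requires y + z = 6, and 6 > 5. Contradiction.

Unsatisfiable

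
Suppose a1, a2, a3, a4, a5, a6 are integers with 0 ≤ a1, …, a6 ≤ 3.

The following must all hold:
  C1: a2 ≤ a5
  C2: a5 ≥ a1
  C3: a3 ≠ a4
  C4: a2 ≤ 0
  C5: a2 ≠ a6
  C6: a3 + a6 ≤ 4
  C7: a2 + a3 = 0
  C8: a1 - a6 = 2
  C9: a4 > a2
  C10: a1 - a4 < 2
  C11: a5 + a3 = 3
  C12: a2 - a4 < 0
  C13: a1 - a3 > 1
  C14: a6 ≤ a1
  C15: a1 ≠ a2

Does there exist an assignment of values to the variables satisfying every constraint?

Satisfiable

Try a1 = 3, a2 = 0, a3 = 0, a4 = 3, a5 = 3, a6 = 1.
Check constraint 6: a3 + a6 = 1; constraint 7: a2 + a3 = 0. The remaining constraints are straightforward to verify.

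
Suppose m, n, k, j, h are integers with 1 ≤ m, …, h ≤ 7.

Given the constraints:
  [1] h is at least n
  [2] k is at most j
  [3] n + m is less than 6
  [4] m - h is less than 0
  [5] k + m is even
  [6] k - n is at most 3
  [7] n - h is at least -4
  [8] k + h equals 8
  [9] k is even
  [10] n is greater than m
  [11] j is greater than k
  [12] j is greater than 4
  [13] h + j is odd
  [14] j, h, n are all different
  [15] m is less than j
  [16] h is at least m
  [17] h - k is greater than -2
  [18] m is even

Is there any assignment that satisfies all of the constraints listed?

One satisfying assignment is m = 2, n = 3, k = 4, j = 7, h = 4.
For the less obvious constraints — constraint 3: n + m = 5; constraint 4: m - h = -2; constraint 6: k - n = 1 — and the others hold by inspection.

Satisfiable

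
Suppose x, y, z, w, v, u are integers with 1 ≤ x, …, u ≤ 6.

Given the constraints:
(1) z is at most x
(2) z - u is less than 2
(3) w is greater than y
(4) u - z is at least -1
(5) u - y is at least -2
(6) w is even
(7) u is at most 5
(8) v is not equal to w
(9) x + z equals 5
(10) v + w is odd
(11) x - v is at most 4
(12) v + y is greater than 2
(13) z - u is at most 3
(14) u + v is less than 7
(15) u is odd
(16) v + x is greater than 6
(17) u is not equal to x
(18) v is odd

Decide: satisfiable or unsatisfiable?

Satisfiable

One satisfying assignment is x = 4, y = 1, z = 1, w = 2, v = 3, u = 1.
For the less obvious constraints — constraint 2: z - u = 0; constraint 4: u - z = 0 — and the others hold by inspection.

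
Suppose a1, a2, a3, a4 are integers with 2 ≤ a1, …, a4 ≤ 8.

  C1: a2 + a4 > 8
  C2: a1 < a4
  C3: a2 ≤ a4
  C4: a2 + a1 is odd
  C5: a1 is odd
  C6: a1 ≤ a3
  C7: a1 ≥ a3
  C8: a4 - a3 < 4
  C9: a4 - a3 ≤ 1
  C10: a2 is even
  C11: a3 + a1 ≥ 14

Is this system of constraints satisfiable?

Satisfiable

Try a1 = 7, a2 = 2, a3 = 7, a4 = 8.
Check constraint 1: a2 + a4 = 10; constraint 8: a4 - a3 = 1; constraint 9: a4 - a3 = 1. The remaining constraints are straightforward to verify.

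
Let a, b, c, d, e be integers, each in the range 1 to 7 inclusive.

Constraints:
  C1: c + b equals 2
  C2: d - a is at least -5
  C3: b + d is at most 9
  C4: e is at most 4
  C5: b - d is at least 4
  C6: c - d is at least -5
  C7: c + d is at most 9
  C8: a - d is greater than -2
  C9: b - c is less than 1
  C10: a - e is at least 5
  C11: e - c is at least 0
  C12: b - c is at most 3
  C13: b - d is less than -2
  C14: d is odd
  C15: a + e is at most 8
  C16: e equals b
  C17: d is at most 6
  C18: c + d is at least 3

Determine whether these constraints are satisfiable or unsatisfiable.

Constraints 2, 5, 10, 11, and 12 give a − e ≥ 5, e − c ≥ 0, c − b ≥ -3, b − d ≥ 4, d − a ≥ -5.
Adding all 5 inequalities: the left sides telescope to 0, and the right sides sum to 5 + 0 + (-3) + 4 + (-5) = 1. So 0 ≥ 1, which is false.

Unsatisfiable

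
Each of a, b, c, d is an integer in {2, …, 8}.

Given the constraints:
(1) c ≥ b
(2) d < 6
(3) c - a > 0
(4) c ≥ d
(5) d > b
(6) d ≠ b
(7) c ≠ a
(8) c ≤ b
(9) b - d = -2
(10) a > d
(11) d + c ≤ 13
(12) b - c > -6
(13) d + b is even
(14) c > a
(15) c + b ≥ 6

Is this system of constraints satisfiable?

Unsatisfiable

Constraints 3, 5, 8, and 10 give c ≤ b, b < d, d < a, a < c. Chaining: c ≤ b < d < a < c, which forces c < c — impossible.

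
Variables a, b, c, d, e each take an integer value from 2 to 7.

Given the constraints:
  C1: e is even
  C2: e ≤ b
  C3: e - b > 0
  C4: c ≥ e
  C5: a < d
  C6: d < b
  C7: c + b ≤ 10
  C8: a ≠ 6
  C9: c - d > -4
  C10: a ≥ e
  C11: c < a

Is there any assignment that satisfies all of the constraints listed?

Constraints 3, 4, 5, 6, and 11 give c < a, a < d, d < b, b < e, e ≤ c. Chaining: c < a < d < b < e ≤ c, which forces c < c — impossible.

Unsatisfiable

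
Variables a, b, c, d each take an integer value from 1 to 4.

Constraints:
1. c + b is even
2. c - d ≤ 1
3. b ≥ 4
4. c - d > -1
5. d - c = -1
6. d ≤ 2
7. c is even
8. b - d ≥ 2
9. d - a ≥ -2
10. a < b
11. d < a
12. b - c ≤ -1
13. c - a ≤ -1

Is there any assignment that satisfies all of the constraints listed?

Unsatisfiable

Constraints 8, 9, 12, and 13 give d − a ≥ -2, a − c ≥ 1, c − b ≥ 1, b − d ≥ 2.
Adding all 4 inequalities: the left sides telescope to 0, and the right sides sum to (-2) + 1 + 1 + 2 = 2. So 0 ≥ 2, which is false.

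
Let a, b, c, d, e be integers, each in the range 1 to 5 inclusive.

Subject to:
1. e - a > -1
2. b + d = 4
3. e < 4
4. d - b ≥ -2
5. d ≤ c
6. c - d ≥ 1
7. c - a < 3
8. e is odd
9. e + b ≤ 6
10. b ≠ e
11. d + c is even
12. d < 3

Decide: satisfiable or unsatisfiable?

One satisfying assignment is a = 2, b = 2, c = 4, d = 2, e = 3.
For the less obvious constraints — constraint 1: e - a = 1; constraint 2: b + d = 4; constraint 4: d - b = 0 — and the others hold by inspection.

Satisfiable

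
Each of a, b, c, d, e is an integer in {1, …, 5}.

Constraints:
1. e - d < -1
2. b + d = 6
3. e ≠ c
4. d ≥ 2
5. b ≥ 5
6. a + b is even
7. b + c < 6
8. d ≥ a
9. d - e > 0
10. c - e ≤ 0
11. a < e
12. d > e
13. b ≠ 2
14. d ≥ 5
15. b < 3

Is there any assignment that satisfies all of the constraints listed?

Unsatisfiable

From constraint 5: b ≥ 5. From constraint 4: d ≥ 2. Hence b + d ≥ 7. But constraint 2 requires b + d = 6, and 6 < 7. Contradiction.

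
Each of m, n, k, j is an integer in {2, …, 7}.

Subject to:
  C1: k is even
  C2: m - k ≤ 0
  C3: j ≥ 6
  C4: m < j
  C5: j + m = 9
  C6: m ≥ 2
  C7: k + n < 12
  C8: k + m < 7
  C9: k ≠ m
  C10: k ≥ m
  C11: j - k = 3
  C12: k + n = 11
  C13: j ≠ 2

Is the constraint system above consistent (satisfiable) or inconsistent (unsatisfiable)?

Satisfiable

Try m = 2, n = 7, k = 4, j = 7.
Check constraint 2: m - k = -2; constraint 5: j + m = 9. The remaining constraints are straightforward to verify.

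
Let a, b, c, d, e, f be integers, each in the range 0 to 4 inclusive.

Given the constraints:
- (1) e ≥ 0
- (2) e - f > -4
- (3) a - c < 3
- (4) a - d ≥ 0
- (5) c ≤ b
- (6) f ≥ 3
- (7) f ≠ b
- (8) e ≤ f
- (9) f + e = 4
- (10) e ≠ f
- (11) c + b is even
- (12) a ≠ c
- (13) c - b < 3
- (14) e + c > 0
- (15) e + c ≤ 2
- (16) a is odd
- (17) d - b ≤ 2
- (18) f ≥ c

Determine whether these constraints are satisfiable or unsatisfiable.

Satisfiable

Take a = 3, b = 1, c = 1, d = 3, e = 1, f = 3. Then constraint 2: e - f = -2; constraint 3: a - c = 2; constraint 4: a - d = 0, and every other listed constraint is also met.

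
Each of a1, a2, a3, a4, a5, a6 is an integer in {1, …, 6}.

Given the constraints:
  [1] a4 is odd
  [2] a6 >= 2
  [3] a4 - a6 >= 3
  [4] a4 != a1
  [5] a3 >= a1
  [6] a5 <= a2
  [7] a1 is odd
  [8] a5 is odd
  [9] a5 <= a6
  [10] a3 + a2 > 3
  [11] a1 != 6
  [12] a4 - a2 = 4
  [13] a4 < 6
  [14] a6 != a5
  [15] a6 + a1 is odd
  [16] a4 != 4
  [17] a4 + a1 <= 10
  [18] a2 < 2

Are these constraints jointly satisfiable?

Satisfiable

Setting (a1, a2, a3, a4, a5, a6) = (3, 1, 5, 5, 1, 2) satisfies everything: constraint 3: a4 - a6 = 3; constraint 10: a3 + a2 = 6, and the others follow.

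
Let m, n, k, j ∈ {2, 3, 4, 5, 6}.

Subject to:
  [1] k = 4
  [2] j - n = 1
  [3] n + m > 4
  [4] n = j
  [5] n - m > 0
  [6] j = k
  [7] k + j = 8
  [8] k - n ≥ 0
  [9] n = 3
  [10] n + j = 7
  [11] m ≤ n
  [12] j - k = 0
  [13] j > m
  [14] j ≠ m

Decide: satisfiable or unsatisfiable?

Unsatisfiable

Constraint 9 fixes n = 3 and constraint 1 fixes k = 4. Constraints 4 and 6 give n = j = k, so n = k. But 3 ≠ 4 — contradiction.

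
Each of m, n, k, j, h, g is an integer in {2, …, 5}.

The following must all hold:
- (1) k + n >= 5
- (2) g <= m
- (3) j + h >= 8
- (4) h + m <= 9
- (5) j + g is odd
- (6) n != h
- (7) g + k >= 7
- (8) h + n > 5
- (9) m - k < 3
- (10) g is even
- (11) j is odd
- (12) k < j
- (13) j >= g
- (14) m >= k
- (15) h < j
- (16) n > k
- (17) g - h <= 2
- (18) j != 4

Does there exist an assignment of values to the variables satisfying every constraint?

One satisfying assignment is m = 5, n = 5, k = 3, j = 5, h = 3, g = 4.
For the less obvious constraints — constraint 1: k + n = 8; constraint 3: j + h = 8 — and the others hold by inspection.

Satisfiable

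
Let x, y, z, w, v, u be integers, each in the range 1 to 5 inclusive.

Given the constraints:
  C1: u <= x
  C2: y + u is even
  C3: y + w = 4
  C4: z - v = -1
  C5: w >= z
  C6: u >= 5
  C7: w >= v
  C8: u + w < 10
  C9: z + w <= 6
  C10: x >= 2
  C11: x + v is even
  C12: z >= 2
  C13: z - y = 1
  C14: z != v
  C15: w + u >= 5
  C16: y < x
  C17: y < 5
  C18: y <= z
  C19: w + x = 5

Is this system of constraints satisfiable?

From constraints 5 and 12: w ≥ z ≥ 2. From constraints 1 and 6: x ≥ u ≥ 5. Hence w + x ≥ 7. But constraint 19 requires w + x = 5, and 5 < 7. Contradiction.

Unsatisfiable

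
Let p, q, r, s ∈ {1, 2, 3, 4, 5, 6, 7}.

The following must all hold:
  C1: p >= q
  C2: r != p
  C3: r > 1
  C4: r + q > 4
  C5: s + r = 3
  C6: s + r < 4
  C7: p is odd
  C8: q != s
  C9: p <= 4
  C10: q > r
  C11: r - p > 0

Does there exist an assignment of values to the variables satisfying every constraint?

Unsatisfiable

Constraints 1, 10, and 11 give q ≤ p, p < r, r < q. Chaining: q ≤ p < r < q, which forces q < q — impossible.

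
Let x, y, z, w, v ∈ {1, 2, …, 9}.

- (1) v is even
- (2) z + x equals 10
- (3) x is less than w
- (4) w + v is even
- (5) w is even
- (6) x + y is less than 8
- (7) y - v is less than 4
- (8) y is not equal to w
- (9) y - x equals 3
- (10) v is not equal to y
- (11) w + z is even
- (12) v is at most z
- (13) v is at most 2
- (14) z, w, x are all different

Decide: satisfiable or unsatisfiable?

Satisfiable

Try x = 2, y = 5, z = 8, w = 6, v = 2.
Check constraint 2: z + x = 10; constraint 6: x + y = 7. The remaining constraints are straightforward to verify.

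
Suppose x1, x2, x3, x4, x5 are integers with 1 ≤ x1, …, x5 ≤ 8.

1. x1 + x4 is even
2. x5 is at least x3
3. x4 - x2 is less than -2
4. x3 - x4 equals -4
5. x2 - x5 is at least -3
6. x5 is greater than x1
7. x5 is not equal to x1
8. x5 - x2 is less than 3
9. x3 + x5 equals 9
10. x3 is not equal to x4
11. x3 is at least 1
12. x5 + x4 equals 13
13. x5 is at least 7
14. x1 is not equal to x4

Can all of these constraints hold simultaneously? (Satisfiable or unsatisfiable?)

Take x1 = 3, x2 = 8, x3 = 1, x4 = 5, x5 = 8. Then constraint 3: x4 - x2 = -3; constraint 4: x3 - x4 = -4; constraint 5: x2 - x5 = 0, and every other listed constraint is also met.

Satisfiable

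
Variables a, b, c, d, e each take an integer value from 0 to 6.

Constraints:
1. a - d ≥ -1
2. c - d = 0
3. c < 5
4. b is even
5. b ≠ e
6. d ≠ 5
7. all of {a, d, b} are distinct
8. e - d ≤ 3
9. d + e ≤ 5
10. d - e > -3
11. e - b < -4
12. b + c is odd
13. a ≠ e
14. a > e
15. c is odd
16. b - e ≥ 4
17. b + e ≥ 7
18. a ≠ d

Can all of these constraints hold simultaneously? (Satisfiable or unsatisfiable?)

Satisfiable

The assignment a = 2, b = 6, c = 1, d = 1, e = 1 works:
  constraint 1 holds since a - d = 1.
  constraint 2 holds since c - d = 0.
The rest check out directly.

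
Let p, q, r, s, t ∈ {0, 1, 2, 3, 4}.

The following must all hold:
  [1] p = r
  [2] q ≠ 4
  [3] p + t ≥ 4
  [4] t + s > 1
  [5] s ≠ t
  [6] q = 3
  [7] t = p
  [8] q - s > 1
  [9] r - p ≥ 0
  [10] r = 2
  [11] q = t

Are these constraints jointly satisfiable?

Constraint 6 fixes q = 3 and constraint 10 fixes r = 2. Constraints 1, 7, and 11 give q = t = p = r, so q = r. But 3 ≠ 2 — contradiction.

Unsatisfiable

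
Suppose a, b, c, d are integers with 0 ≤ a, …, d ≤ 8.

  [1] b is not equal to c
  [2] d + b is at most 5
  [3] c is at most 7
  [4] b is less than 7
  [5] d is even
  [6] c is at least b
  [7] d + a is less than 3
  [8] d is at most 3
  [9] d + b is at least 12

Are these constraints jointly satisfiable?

From constraint 8: d ≤ 3. From constraints 3 and 6: b ≤ c ≤ 7. Hence d + b ≤ 10. But constraint 9 requires d + b ≥ 12, and 12 > 10. Contradiction.

Unsatisfiable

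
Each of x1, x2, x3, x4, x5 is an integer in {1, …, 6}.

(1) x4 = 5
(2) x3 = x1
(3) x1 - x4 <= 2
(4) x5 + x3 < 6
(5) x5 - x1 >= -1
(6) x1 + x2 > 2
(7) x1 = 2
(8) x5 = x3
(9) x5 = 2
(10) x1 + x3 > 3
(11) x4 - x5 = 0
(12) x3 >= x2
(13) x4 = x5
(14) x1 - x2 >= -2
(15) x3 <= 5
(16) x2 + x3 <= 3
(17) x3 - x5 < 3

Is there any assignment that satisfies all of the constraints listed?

Constraint 1 fixes x4 = 5 and constraint 7 fixes x1 = 2. Constraints 2, 8, and 13 give x4 = x5 = x3 = x1, so x4 = x1. But 5 ≠ 2 — contradiction.

Unsatisfiable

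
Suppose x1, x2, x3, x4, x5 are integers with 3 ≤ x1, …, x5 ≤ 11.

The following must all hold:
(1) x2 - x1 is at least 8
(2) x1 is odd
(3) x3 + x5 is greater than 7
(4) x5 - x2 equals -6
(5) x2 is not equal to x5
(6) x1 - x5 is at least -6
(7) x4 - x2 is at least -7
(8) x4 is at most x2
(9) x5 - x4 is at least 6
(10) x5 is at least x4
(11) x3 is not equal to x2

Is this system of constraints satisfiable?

Constraints 1, 6, 7, and 9 give x1 − x5 ≥ -6, x5 − x4 ≥ 6, x4 − x2 ≥ -7, x2 − x1 ≥ 8.
Adding all 4 inequalities: the left sides telescope to 0, and the right sides sum to (-6) + 6 + (-7) + 8 = 1. So 0 ≥ 1, which is false.

Unsatisfiable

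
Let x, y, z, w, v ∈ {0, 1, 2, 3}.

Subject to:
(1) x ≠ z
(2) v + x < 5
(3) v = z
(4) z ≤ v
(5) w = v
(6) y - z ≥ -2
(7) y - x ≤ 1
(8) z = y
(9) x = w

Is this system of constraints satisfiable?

From constraints 3, 5, and 9, x = w = v = z, so x = z. But constraint 1 says x ≠ z. Contradiction.

Unsatisfiable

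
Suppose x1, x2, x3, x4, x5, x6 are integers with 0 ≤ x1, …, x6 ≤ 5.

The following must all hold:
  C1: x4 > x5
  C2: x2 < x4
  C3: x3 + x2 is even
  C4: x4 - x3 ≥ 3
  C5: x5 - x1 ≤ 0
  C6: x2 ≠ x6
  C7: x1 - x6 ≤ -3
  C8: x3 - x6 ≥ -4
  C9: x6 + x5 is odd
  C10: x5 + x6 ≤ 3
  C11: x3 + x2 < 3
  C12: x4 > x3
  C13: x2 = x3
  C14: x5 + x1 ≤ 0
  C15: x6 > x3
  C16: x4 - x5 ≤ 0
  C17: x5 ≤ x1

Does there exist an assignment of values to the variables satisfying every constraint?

Unsatisfiable

Constraints 4, 5, 7, 8, and 16 give x4 − x3 ≥ 3, x3 − x6 ≥ -4, x6 − x1 ≥ 3, x1 − x5 ≥ 0, x5 − x4 ≥ 0.
Adding all 5 inequalities: the left sides telescope to 0, and the right sides sum to 3 + (-4) + 3 + 0 + 0 = 2. So 0 ≥ 2, which is false.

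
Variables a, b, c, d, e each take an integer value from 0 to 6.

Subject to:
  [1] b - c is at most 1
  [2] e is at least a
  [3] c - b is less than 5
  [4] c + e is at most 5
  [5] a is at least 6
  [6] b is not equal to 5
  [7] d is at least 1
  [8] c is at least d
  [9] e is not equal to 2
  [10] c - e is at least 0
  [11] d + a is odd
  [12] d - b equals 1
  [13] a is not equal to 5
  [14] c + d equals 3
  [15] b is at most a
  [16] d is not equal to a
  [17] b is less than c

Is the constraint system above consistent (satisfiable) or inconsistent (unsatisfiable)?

Unsatisfiable

From constraints 7 and 8: c ≥ d ≥ 1. From constraints 2 and 5: e ≥ a ≥ 6. Hence c + e ≥ 7. But constraint 4 requires c + e ≤ 5, and 5 < 7. Contradiction.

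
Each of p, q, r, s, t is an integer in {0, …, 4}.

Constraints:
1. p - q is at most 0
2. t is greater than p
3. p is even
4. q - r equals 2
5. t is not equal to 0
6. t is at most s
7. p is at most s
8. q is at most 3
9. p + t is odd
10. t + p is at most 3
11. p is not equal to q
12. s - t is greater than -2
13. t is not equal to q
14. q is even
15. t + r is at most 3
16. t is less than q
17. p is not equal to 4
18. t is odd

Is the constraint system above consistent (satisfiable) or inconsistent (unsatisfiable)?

Satisfiable

Try p = 0, q = 2, r = 0, s = 1, t = 1.
Check constraint 1: p - q = -2; constraint 4: q - r = 2. The remaining constraints are straightforward to verify.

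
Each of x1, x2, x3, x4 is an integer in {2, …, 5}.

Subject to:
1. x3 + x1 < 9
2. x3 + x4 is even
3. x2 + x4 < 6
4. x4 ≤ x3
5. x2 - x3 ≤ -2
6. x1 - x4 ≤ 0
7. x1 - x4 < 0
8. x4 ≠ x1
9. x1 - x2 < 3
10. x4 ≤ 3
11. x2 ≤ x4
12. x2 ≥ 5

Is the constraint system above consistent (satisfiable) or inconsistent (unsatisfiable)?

From constraints 11 and 12: x4 ≥ x2 and x2 ≥ 5, so x4 ≥ 5. From constraint 10: x4 ≤ 3. But 3 < 5, so no value of x4 works.

Unsatisfiable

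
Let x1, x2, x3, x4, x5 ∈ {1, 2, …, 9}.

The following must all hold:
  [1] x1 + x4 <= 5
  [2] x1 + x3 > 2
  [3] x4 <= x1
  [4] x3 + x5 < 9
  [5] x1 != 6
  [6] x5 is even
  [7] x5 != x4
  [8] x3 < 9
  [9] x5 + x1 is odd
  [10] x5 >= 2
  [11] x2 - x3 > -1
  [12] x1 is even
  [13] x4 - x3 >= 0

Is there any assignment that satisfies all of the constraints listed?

Constraint 6 makes x5 even and constraint 12 makes x1 even, so x5 + x1 must be even. Constraint 9 says x5 + x1 is odd — contradiction.

Unsatisfiable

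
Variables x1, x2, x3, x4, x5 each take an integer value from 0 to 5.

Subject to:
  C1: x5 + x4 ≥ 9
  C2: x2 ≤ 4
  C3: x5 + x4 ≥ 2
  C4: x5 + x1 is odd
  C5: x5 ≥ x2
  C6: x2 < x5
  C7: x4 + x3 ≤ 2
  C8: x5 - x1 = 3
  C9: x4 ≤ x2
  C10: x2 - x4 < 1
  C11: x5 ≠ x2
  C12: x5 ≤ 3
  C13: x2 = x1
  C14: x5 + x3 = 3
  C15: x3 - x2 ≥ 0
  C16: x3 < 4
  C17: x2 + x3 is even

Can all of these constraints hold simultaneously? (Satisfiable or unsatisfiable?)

Unsatisfiable

From constraint 12: x5 ≤ 3. From constraints 2 and 9: x4 ≤ x2 ≤ 4. Hence x5 + x4 ≤ 7. But constraint 1 requires x5 + x4 ≥ 9, and 9 > 7. Contradiction.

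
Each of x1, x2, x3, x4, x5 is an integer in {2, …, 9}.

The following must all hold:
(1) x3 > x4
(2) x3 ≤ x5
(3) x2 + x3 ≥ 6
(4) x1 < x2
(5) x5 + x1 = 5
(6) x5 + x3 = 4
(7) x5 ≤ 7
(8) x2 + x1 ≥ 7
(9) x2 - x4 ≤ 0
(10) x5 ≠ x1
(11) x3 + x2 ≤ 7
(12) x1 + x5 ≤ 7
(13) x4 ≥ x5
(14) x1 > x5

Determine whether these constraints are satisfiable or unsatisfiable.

Constraints 1, 2, 4, 9, and 14 give x1 < x2, x2 ≤ x4, x4 < x3, x3 ≤ x5, x5 < x1. Chaining: x1 < x2 ≤ x4 < x3 ≤ x5 < x1, which forces x1 < x1 — impossible.

Unsatisfiable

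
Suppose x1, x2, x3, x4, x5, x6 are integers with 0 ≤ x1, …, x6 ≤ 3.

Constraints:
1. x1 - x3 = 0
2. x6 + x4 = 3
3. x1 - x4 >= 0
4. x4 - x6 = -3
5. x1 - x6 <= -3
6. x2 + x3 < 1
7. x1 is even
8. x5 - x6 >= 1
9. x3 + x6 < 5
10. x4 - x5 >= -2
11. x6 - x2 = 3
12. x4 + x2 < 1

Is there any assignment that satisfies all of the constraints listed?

Constraints 3, 5, 8, and 10 give x1 − x4 ≥ 0, x4 − x5 ≥ -2, x5 − x6 ≥ 1, x6 − x1 ≥ 3.
Adding all 4 inequalities: the left sides telescope to 0, and the right sides sum to 0 + (-2) + 1 + 3 = 2. So 0 ≥ 2, which is false.

Unsatisfiable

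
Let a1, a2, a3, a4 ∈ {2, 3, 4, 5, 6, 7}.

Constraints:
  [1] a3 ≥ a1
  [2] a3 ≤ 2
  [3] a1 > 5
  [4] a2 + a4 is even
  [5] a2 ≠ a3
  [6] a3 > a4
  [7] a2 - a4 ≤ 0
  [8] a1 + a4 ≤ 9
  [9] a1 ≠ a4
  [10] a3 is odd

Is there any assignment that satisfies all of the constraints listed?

From constraint 3: a1 ≥ 6. From constraints 1 and 2: a1 ≤ a3 and a3 ≤ 2, so a1 ≤ 2. But 2 < 6, so no value of a1 works.

Unsatisfiable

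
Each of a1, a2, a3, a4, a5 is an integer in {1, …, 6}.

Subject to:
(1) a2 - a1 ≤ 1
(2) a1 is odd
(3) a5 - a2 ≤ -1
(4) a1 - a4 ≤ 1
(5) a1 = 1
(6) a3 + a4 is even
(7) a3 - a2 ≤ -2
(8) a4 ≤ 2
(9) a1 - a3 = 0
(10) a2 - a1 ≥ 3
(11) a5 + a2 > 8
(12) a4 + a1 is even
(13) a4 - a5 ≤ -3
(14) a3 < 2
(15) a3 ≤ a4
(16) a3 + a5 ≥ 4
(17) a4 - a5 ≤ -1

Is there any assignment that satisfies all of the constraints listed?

Unsatisfiable

Constraints 1, 3, 4, and 13 give a2 − a5 ≥ 1, a5 − a4 ≥ 3, a4 − a1 ≥ -1, a1 − a2 ≥ -1.
Adding all 4 inequalities: the left sides telescope to 0, and the right sides sum to 1 + 3 + (-1) + (-1) = 2. So 0 ≥ 2, which is false.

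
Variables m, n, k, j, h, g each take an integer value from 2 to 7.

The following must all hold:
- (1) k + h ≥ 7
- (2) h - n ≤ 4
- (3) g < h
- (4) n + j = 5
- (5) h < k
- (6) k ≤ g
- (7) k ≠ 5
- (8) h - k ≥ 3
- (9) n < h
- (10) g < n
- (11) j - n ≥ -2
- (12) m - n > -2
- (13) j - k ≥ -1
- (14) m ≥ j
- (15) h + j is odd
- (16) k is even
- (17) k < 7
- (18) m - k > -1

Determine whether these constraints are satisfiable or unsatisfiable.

Unsatisfiable

Constraints 5, 6, 9, and 10 give n < h, h < k, k ≤ g, g < n. Chaining: n < h < k ≤ g < n, which forces n < n — impossible.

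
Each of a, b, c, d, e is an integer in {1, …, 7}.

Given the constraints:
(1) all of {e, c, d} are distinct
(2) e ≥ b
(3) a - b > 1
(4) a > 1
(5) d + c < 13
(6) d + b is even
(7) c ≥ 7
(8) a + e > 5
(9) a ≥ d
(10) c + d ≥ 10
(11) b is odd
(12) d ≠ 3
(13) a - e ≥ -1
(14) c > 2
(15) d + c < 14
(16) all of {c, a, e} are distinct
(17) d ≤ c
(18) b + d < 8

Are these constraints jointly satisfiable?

Satisfiable

Try a = 5, b = 1, c = 7, d = 5, e = 3.
Check constraint 3: a - b = 4; constraint 5: d + c = 12. The remaining constraints are straightforward to verify.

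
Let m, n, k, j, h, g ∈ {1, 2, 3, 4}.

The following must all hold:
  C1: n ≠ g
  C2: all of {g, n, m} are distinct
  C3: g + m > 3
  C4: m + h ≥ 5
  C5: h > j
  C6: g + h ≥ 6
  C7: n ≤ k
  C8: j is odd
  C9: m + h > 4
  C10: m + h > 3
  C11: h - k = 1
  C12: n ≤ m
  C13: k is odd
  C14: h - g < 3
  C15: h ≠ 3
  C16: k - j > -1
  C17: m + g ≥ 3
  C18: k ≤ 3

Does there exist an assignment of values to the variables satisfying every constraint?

The assignment m = 2, n = 1, k = 3, j = 1, h = 4, g = 4 works:
  constraint 3 holds since g + m = 6.
  constraint 4 holds since m + h = 6.
The rest check out directly.

Satisfiable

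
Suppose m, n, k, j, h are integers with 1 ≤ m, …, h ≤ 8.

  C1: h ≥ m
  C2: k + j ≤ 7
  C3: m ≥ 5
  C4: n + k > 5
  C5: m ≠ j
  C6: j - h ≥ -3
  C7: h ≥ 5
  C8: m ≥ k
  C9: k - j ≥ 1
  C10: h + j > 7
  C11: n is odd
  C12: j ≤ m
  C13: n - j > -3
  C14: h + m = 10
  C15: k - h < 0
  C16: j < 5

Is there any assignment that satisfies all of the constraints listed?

Satisfiable

Try m = 5, n = 3, k = 4, j = 3, h = 5.
Check constraint 2: k + j = 7; constraint 4: n + k = 7; constraint 6: j - h = -2. The remaining constraints are straightforward to verify.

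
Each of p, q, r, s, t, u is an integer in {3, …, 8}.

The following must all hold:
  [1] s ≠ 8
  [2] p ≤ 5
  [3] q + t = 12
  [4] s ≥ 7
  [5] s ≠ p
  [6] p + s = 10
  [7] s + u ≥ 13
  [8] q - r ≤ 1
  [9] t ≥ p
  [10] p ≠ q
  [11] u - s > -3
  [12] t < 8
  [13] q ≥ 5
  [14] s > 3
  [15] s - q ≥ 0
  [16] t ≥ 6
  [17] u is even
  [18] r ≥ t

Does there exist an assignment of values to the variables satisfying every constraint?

Try p = 3, q = 6, r = 7, s = 7, t = 6, u = 6.
Check constraint 3: q + t = 12; constraint 6: p + s = 10; constraint 7: s + u = 13. The remaining constraints are straightforward to verify.

Satisfiable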